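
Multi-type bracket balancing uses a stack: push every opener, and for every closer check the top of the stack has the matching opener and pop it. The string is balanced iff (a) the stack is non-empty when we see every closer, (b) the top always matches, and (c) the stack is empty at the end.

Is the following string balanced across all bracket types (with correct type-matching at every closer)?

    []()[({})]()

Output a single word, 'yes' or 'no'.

Answer: yes

Derivation:
pos 0: push '['; stack = [
pos 1: ']' matches '['; pop; stack = (empty)
pos 2: push '('; stack = (
pos 3: ')' matches '('; pop; stack = (empty)
pos 4: push '['; stack = [
pos 5: push '('; stack = [(
pos 6: push '{'; stack = [({
pos 7: '}' matches '{'; pop; stack = [(
pos 8: ')' matches '('; pop; stack = [
pos 9: ']' matches '['; pop; stack = (empty)
pos 10: push '('; stack = (
pos 11: ')' matches '('; pop; stack = (empty)
end: stack empty → VALID
Verdict: properly nested → yes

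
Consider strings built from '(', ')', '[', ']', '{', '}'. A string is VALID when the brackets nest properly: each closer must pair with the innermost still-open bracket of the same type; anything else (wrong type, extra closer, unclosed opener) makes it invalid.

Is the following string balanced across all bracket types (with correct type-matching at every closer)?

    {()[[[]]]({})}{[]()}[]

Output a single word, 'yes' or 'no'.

Answer: yes

Derivation:
pos 0: push '{'; stack = {
pos 1: push '('; stack = {(
pos 2: ')' matches '('; pop; stack = {
pos 3: push '['; stack = {[
pos 4: push '['; stack = {[[
pos 5: push '['; stack = {[[[
pos 6: ']' matches '['; pop; stack = {[[
pos 7: ']' matches '['; pop; stack = {[
pos 8: ']' matches '['; pop; stack = {
pos 9: push '('; stack = {(
pos 10: push '{'; stack = {({
pos 11: '}' matches '{'; pop; stack = {(
pos 12: ')' matches '('; pop; stack = {
pos 13: '}' matches '{'; pop; stack = (empty)
pos 14: push '{'; stack = {
pos 15: push '['; stack = {[
pos 16: ']' matches '['; pop; stack = {
pos 17: push '('; stack = {(
pos 18: ')' matches '('; pop; stack = {
pos 19: '}' matches '{'; pop; stack = (empty)
pos 20: push '['; stack = [
pos 21: ']' matches '['; pop; stack = (empty)
end: stack empty → VALID
Verdict: properly nested → yes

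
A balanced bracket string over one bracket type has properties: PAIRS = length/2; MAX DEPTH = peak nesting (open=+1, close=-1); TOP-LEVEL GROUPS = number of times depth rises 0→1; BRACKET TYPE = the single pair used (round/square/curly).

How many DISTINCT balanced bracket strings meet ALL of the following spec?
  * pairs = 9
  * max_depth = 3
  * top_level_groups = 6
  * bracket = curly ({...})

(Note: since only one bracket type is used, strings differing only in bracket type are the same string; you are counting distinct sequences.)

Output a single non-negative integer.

Spec: pairs=9 depth=3 groups=6
Count(depth <= 3) = 104
Count(depth <= 2) = 56
Count(depth == 3) = 104 - 56 = 48

Answer: 48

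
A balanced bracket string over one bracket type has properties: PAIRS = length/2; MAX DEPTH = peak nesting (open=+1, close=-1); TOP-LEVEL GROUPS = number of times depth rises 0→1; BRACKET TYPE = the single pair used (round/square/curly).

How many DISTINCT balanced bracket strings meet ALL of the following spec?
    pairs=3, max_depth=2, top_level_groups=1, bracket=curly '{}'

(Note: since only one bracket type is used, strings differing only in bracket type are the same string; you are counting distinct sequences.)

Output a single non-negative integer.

Answer: 1

Derivation:
Spec: pairs=3 depth=2 groups=1
Count(depth <= 2) = 1
Count(depth <= 1) = 0
Count(depth == 2) = 1 - 0 = 1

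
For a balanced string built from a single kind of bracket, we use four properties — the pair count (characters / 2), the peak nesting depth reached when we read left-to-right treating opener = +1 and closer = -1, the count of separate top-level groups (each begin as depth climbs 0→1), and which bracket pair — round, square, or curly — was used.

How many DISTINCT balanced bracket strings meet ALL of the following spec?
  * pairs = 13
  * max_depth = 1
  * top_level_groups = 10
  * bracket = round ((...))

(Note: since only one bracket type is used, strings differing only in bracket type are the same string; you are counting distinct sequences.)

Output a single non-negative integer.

Answer: 0

Derivation:
Spec: pairs=13 depth=1 groups=10
Count(depth <= 1) = 0
Count(depth <= 0) = 0
Count(depth == 1) = 0 - 0 = 0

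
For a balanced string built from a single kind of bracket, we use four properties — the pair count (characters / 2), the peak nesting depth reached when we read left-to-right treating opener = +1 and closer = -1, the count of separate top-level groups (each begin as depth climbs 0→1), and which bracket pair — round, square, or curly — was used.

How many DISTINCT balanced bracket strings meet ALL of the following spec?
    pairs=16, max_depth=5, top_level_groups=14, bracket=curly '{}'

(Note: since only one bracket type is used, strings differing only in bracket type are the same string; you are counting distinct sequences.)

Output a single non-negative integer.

Answer: 0

Derivation:
Spec: pairs=16 depth=5 groups=14
Count(depth <= 5) = 119
Count(depth <= 4) = 119
Count(depth == 5) = 119 - 119 = 0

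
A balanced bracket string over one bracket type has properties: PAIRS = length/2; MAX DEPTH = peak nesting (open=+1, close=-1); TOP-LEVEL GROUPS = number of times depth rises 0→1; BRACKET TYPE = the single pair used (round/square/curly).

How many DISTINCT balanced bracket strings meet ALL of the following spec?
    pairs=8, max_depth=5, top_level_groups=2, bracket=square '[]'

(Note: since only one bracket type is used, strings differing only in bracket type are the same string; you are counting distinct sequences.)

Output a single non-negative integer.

Answer: 84

Derivation:
Spec: pairs=8 depth=5 groups=2
Count(depth <= 5) = 407
Count(depth <= 4) = 323
Count(depth == 5) = 407 - 323 = 84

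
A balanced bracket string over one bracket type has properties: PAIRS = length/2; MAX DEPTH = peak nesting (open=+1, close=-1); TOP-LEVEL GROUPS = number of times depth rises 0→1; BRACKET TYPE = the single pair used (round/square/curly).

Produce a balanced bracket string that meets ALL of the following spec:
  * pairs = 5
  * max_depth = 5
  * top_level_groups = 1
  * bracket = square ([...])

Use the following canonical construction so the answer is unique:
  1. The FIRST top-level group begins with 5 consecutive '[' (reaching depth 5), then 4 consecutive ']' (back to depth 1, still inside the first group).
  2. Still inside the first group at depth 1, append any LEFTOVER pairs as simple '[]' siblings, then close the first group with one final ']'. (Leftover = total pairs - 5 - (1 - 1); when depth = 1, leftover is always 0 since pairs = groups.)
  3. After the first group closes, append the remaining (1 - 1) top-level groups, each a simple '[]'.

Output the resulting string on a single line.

Spec: pairs=5 depth=5 groups=1
Leftover pairs = 5 - 5 - (1-1) = 0
First group: deep chain of depth 5 + 0 sibling pairs
Remaining 0 groups: simple '[]' each

Answer: [[[[[]]]]]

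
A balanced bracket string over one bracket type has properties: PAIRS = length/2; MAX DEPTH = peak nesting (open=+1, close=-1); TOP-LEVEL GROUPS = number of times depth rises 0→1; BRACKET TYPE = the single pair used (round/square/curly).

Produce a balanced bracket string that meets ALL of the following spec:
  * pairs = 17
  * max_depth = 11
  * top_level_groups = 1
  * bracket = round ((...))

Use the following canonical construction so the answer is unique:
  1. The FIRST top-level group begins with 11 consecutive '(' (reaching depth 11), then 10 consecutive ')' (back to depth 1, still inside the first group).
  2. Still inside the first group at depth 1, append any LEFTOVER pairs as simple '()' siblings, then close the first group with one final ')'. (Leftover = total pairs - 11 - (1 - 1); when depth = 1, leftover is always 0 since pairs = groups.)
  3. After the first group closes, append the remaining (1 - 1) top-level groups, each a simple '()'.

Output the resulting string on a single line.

Spec: pairs=17 depth=11 groups=1
Leftover pairs = 17 - 11 - (1-1) = 6
First group: deep chain of depth 11 + 6 sibling pairs
Remaining 0 groups: simple '()' each

Answer: ((((((((((())))))))))()()()()()())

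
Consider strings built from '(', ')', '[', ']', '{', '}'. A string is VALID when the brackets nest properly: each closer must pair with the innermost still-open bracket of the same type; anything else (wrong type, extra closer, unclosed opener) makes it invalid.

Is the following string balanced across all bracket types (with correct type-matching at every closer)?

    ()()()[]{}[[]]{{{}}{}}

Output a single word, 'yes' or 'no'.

Answer: yes

Derivation:
pos 0: push '('; stack = (
pos 1: ')' matches '('; pop; stack = (empty)
pos 2: push '('; stack = (
pos 3: ')' matches '('; pop; stack = (empty)
pos 4: push '('; stack = (
pos 5: ')' matches '('; pop; stack = (empty)
pos 6: push '['; stack = [
pos 7: ']' matches '['; pop; stack = (empty)
pos 8: push '{'; stack = {
pos 9: '}' matches '{'; pop; stack = (empty)
pos 10: push '['; stack = [
pos 11: push '['; stack = [[
pos 12: ']' matches '['; pop; stack = [
pos 13: ']' matches '['; pop; stack = (empty)
pos 14: push '{'; stack = {
pos 15: push '{'; stack = {{
pos 16: push '{'; stack = {{{
pos 17: '}' matches '{'; pop; stack = {{
pos 18: '}' matches '{'; pop; stack = {
pos 19: push '{'; stack = {{
pos 20: '}' matches '{'; pop; stack = {
pos 21: '}' matches '{'; pop; stack = (empty)
end: stack empty → VALID
Verdict: properly nested → yes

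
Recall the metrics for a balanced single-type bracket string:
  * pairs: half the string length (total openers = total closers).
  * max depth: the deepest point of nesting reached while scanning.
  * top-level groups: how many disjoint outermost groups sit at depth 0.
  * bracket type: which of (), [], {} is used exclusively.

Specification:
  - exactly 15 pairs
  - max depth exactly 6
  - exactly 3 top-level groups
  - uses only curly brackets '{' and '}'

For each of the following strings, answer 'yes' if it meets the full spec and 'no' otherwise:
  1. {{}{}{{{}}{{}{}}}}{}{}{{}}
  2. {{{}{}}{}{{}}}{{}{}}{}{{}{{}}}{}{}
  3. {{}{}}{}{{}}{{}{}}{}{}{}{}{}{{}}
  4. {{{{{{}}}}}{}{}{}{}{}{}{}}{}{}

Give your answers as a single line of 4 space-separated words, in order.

String 1 '{{}{}{{{}}{{}{}}}}{}{}{{}}': depth seq [1 2 1 2 1 2 3 4 3 2 3 4 3 4 3 2 1 0 1 0 1 0 1 2 1 0]
  -> pairs=13 depth=4 groups=4 -> no
String 2 '{{{}{}}{}{{}}}{{}{}}{}{{}{{}}}{}{}': depth seq [1 2 3 2 3 2 1 2 1 2 3 2 1 0 1 2 1 2 1 0 1 0 1 2 1 2 3 2 1 0 1 0 1 0]
  -> pairs=17 depth=3 groups=6 -> no
String 3 '{{}{}}{}{{}}{{}{}}{}{}{}{}{}{{}}': depth seq [1 2 1 2 1 0 1 0 1 2 1 0 1 2 1 2 1 0 1 0 1 0 1 0 1 0 1 0 1 2 1 0]
  -> pairs=16 depth=2 groups=10 -> no
String 4 '{{{{{{}}}}}{}{}{}{}{}{}{}}{}{}': depth seq [1 2 3 4 5 6 5 4 3 2 1 2 1 2 1 2 1 2 1 2 1 2 1 2 1 0 1 0 1 0]
  -> pairs=15 depth=6 groups=3 -> yes

Answer: no no no yes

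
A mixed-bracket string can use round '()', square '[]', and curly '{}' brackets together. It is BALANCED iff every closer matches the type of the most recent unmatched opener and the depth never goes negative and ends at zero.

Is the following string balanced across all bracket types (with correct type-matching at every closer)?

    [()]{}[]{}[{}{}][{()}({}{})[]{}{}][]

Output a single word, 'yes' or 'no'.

pos 0: push '['; stack = [
pos 1: push '('; stack = [(
pos 2: ')' matches '('; pop; stack = [
pos 3: ']' matches '['; pop; stack = (empty)
pos 4: push '{'; stack = {
pos 5: '}' matches '{'; pop; stack = (empty)
pos 6: push '['; stack = [
pos 7: ']' matches '['; pop; stack = (empty)
pos 8: push '{'; stack = {
pos 9: '}' matches '{'; pop; stack = (empty)
pos 10: push '['; stack = [
pos 11: push '{'; stack = [{
pos 12: '}' matches '{'; pop; stack = [
pos 13: push '{'; stack = [{
pos 14: '}' matches '{'; pop; stack = [
pos 15: ']' matches '['; pop; stack = (empty)
pos 16: push '['; stack = [
pos 17: push '{'; stack = [{
pos 18: push '('; stack = [{(
pos 19: ')' matches '('; pop; stack = [{
pos 20: '}' matches '{'; pop; stack = [
pos 21: push '('; stack = [(
pos 22: push '{'; stack = [({
pos 23: '}' matches '{'; pop; stack = [(
pos 24: push '{'; stack = [({
pos 25: '}' matches '{'; pop; stack = [(
pos 26: ')' matches '('; pop; stack = [
pos 27: push '['; stack = [[
pos 28: ']' matches '['; pop; stack = [
pos 29: push '{'; stack = [{
pos 30: '}' matches '{'; pop; stack = [
pos 31: push '{'; stack = [{
pos 32: '}' matches '{'; pop; stack = [
pos 33: ']' matches '['; pop; stack = (empty)
pos 34: push '['; stack = [
pos 35: ']' matches '['; pop; stack = (empty)
end: stack empty → VALID
Verdict: properly nested → yes

Answer: yes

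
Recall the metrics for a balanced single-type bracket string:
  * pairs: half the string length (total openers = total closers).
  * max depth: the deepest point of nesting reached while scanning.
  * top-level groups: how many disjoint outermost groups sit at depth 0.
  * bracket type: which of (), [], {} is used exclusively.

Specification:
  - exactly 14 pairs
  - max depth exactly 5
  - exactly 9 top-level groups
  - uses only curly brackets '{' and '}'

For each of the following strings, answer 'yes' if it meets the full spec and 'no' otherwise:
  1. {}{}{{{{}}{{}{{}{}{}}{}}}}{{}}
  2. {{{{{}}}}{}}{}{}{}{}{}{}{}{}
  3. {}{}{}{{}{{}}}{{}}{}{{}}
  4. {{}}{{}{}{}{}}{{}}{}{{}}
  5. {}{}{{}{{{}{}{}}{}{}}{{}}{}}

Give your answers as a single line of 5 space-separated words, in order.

String 1 '{}{}{{{{}}{{}{{}{}{}}{}}}}{{}}': depth seq [1 0 1 0 1 2 3 4 3 2 3 4 3 4 5 4 5 4 5 4 3 4 3 2 1 0 1 2 1 0]
  -> pairs=15 depth=5 groups=4 -> no
String 2 '{{{{{}}}}{}}{}{}{}{}{}{}{}{}': depth seq [1 2 3 4 5 4 3 2 1 2 1 0 1 0 1 0 1 0 1 0 1 0 1 0 1 0 1 0]
  -> pairs=14 depth=5 groups=9 -> yes
String 3 '{}{}{}{{}{{}}}{{}}{}{{}}': depth seq [1 0 1 0 1 0 1 2 1 2 3 2 1 0 1 2 1 0 1 0 1 2 1 0]
  -> pairs=12 depth=3 groups=7 -> no
String 4 '{{}}{{}{}{}{}}{{}}{}{{}}': depth seq [1 2 1 0 1 2 1 2 1 2 1 2 1 0 1 2 1 0 1 0 1 2 1 0]
  -> pairs=12 depth=2 groups=5 -> no
String 5 '{}{}{{}{{{}{}{}}{}{}}{{}}{}}': depth seq [1 0 1 0 1 2 1 2 3 4 3 4 3 4 3 2 3 2 3 2 1 2 3 2 1 2 1 0]
  -> pairs=14 depth=4 groups=3 -> no

Answer: no yes no no no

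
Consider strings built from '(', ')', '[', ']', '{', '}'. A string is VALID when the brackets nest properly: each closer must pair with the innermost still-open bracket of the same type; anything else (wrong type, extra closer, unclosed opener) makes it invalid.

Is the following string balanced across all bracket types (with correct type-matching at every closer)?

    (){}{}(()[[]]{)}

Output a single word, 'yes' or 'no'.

Answer: no

Derivation:
pos 0: push '('; stack = (
pos 1: ')' matches '('; pop; stack = (empty)
pos 2: push '{'; stack = {
pos 3: '}' matches '{'; pop; stack = (empty)
pos 4: push '{'; stack = {
pos 5: '}' matches '{'; pop; stack = (empty)
pos 6: push '('; stack = (
pos 7: push '('; stack = ((
pos 8: ')' matches '('; pop; stack = (
pos 9: push '['; stack = ([
pos 10: push '['; stack = ([[
pos 11: ']' matches '['; pop; stack = ([
pos 12: ']' matches '['; pop; stack = (
pos 13: push '{'; stack = ({
pos 14: saw closer ')' but top of stack is '{' (expected '}') → INVALID
Verdict: type mismatch at position 14: ')' closes '{' → no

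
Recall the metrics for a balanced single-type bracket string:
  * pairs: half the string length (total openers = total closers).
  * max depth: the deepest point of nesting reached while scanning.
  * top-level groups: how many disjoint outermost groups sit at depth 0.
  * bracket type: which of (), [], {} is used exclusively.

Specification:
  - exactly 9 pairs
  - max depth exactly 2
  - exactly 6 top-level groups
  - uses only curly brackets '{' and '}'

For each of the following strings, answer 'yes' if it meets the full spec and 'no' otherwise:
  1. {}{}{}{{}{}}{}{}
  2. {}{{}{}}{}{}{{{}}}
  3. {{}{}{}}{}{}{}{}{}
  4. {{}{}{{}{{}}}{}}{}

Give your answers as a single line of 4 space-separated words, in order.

String 1 '{}{}{}{{}{}}{}{}': depth seq [1 0 1 0 1 0 1 2 1 2 1 0 1 0 1 0]
  -> pairs=8 depth=2 groups=6 -> no
String 2 '{}{{}{}}{}{}{{{}}}': depth seq [1 0 1 2 1 2 1 0 1 0 1 0 1 2 3 2 1 0]
  -> pairs=9 depth=3 groups=5 -> no
String 3 '{{}{}{}}{}{}{}{}{}': depth seq [1 2 1 2 1 2 1 0 1 0 1 0 1 0 1 0 1 0]
  -> pairs=9 depth=2 groups=6 -> yes
String 4 '{{}{}{{}{{}}}{}}{}': depth seq [1 2 1 2 1 2 3 2 3 4 3 2 1 2 1 0 1 0]
  -> pairs=9 depth=4 groups=2 -> no

Answer: no no yes no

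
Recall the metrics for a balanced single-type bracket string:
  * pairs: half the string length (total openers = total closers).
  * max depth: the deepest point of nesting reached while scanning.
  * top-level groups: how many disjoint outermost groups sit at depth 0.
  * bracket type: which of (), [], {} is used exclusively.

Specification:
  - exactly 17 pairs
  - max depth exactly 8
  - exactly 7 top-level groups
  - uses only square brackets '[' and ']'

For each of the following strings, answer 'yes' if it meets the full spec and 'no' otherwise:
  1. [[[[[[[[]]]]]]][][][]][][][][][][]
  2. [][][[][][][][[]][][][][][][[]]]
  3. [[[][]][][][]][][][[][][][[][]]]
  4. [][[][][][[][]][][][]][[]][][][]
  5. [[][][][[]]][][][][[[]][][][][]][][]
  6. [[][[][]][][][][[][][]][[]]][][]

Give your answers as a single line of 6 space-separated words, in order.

String 1 '[[[[[[[[]]]]]]][][][]][][][][][][]': depth seq [1 2 3 4 5 6 7 8 7 6 5 4 3 2 1 2 1 2 1 2 1 0 1 0 1 0 1 0 1 0 1 0 1 0]
  -> pairs=17 depth=8 groups=7 -> yes
String 2 '[][][[][][][][[]][][][][][][[]]]': depth seq [1 0 1 0 1 2 1 2 1 2 1 2 1 2 3 2 1 2 1 2 1 2 1 2 1 2 1 2 3 2 1 0]
  -> pairs=16 depth=3 groups=3 -> no
String 3 '[[[][]][][][]][][][[][][][[][]]]': depth seq [1 2 3 2 3 2 1 2 1 2 1 2 1 0 1 0 1 0 1 2 1 2 1 2 1 2 3 2 3 2 1 0]
  -> pairs=16 depth=3 groups=4 -> no
String 4 '[][[][][][[][]][][][]][[]][][][]': depth seq [1 0 1 2 1 2 1 2 1 2 3 2 3 2 1 2 1 2 1 2 1 0 1 2 1 0 1 0 1 0 1 0]
  -> pairs=16 depth=3 groups=6 -> no
String 5 '[[][][][[]]][][][][[[]][][][][]][][]': depth seq [1 2 1 2 1 2 1 2 3 2 1 0 1 0 1 0 1 0 1 2 3 2 1 2 1 2 1 2 1 2 1 0 1 0 1 0]
  -> pairs=18 depth=3 groups=7 -> no
String 6 '[[][[][]][][][][[][][]][[]]][][]': depth seq [1 2 1 2 3 2 3 2 1 2 1 2 1 2 1 2 3 2 3 2 3 2 1 2 3 2 1 0 1 0 1 0]
  -> pairs=16 depth=3 groups=3 -> no

Answer: yes no no no no no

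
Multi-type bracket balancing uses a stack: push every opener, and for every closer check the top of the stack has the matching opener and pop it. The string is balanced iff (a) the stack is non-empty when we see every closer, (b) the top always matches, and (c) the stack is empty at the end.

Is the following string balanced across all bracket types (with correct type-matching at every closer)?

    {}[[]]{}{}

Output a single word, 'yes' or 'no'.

Answer: yes

Derivation:
pos 0: push '{'; stack = {
pos 1: '}' matches '{'; pop; stack = (empty)
pos 2: push '['; stack = [
pos 3: push '['; stack = [[
pos 4: ']' matches '['; pop; stack = [
pos 5: ']' matches '['; pop; stack = (empty)
pos 6: push '{'; stack = {
pos 7: '}' matches '{'; pop; stack = (empty)
pos 8: push '{'; stack = {
pos 9: '}' matches '{'; pop; stack = (empty)
end: stack empty → VALID
Verdict: properly nested → yes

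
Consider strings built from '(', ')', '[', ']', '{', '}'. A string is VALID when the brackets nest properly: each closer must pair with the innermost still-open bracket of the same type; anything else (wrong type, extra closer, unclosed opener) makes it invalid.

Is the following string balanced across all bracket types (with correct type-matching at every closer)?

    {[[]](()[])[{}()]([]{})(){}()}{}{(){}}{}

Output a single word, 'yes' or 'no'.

Answer: yes

Derivation:
pos 0: push '{'; stack = {
pos 1: push '['; stack = {[
pos 2: push '['; stack = {[[
pos 3: ']' matches '['; pop; stack = {[
pos 4: ']' matches '['; pop; stack = {
pos 5: push '('; stack = {(
pos 6: push '('; stack = {((
pos 7: ')' matches '('; pop; stack = {(
pos 8: push '['; stack = {([
pos 9: ']' matches '['; pop; stack = {(
pos 10: ')' matches '('; pop; stack = {
pos 11: push '['; stack = {[
pos 12: push '{'; stack = {[{
pos 13: '}' matches '{'; pop; stack = {[
pos 14: push '('; stack = {[(
pos 15: ')' matches '('; pop; stack = {[
pos 16: ']' matches '['; pop; stack = {
pos 17: push '('; stack = {(
pos 18: push '['; stack = {([
pos 19: ']' matches '['; pop; stack = {(
pos 20: push '{'; stack = {({
pos 21: '}' matches '{'; pop; stack = {(
pos 22: ')' matches '('; pop; stack = {
pos 23: push '('; stack = {(
pos 24: ')' matches '('; pop; stack = {
pos 25: push '{'; stack = {{
pos 26: '}' matches '{'; pop; stack = {
pos 27: push '('; stack = {(
pos 28: ')' matches '('; pop; stack = {
pos 29: '}' matches '{'; pop; stack = (empty)
pos 30: push '{'; stack = {
pos 31: '}' matches '{'; pop; stack = (empty)
pos 32: push '{'; stack = {
pos 33: push '('; stack = {(
pos 34: ')' matches '('; pop; stack = {
pos 35: push '{'; stack = {{
pos 36: '}' matches '{'; pop; stack = {
pos 37: '}' matches '{'; pop; stack = (empty)
pos 38: push '{'; stack = {
pos 39: '}' matches '{'; pop; stack = (empty)
end: stack empty → VALID
Verdict: properly nested → yes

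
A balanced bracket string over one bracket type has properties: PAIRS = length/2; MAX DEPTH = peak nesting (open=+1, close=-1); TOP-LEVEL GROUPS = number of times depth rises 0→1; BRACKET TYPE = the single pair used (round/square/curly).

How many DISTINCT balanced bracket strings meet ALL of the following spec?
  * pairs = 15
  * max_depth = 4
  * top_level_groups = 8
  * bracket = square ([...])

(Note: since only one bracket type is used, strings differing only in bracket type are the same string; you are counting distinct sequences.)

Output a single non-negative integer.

Spec: pairs=15 depth=4 groups=8
Count(depth <= 4) = 54568
Count(depth <= 3) = 34232
Count(depth == 4) = 54568 - 34232 = 20336

Answer: 20336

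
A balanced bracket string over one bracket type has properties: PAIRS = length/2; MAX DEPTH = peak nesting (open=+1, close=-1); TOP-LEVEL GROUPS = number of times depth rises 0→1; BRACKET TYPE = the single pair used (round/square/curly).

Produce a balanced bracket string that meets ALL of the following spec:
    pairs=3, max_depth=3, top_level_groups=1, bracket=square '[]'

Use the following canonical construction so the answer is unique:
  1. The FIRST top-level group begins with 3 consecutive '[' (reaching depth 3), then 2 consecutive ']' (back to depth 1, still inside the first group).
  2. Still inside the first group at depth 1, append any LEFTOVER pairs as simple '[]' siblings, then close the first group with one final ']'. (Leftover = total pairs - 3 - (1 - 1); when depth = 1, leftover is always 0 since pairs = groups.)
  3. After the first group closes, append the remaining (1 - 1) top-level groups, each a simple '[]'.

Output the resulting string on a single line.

Spec: pairs=3 depth=3 groups=1
Leftover pairs = 3 - 3 - (1-1) = 0
First group: deep chain of depth 3 + 0 sibling pairs
Remaining 0 groups: simple '[]' each

Answer: [[[]]]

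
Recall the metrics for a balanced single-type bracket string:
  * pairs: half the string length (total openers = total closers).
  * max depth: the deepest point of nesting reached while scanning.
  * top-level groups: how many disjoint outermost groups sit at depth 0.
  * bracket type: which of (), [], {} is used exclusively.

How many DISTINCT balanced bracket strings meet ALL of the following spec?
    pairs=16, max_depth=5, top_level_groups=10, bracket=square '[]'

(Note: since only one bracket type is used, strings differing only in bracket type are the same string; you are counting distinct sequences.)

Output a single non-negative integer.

Answer: 1500

Derivation:
Spec: pairs=16 depth=5 groups=10
Count(depth <= 5) = 33725
Count(depth <= 4) = 32225
Count(depth == 5) = 33725 - 32225 = 1500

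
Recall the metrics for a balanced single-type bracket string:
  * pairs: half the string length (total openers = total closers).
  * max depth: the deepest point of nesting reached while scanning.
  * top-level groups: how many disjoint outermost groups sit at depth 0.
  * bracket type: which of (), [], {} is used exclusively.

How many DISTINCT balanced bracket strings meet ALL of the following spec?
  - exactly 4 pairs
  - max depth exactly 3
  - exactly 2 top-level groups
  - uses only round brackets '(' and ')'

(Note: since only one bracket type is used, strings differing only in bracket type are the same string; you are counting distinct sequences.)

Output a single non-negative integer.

Spec: pairs=4 depth=3 groups=2
Count(depth <= 3) = 5
Count(depth <= 2) = 3
Count(depth == 3) = 5 - 3 = 2

Answer: 2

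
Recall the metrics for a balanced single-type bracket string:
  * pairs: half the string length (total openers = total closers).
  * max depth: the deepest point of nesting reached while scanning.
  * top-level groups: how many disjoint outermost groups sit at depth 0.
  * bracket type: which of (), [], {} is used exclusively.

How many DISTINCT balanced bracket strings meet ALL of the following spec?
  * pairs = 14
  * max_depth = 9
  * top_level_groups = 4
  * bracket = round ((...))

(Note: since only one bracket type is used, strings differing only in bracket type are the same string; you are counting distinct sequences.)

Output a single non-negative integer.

Answer: 748

Derivation:
Spec: pairs=14 depth=9 groups=4
Count(depth <= 9) = 326792
Count(depth <= 8) = 326044
Count(depth == 9) = 326792 - 326044 = 748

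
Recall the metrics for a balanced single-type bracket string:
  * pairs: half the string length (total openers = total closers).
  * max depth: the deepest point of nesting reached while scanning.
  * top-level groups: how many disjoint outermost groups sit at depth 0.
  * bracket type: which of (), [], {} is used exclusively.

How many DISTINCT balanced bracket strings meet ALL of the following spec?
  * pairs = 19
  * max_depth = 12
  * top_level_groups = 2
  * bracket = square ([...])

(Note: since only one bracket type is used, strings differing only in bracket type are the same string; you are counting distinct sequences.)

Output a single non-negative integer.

Spec: pairs=19 depth=12 groups=2
Count(depth <= 12) = 477185786
Count(depth <= 11) = 475586188
Count(depth == 12) = 477185786 - 475586188 = 1599598

Answer: 1599598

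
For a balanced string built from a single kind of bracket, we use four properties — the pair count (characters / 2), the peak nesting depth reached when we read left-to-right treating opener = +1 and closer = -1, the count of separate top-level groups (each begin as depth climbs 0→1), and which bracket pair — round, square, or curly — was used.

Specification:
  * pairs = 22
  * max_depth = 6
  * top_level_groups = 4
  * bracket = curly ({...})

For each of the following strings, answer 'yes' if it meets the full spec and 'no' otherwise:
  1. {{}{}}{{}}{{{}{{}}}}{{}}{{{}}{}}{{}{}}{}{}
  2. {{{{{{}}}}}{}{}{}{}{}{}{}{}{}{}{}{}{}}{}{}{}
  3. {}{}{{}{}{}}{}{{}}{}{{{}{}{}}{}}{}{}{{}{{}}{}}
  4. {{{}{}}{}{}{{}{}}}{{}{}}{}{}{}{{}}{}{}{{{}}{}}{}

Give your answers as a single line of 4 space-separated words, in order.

Answer: no yes no no

Derivation:
String 1 '{{}{}}{{}}{{{}{{}}}}{{}}{{{}}{}}{{}{}}{}{}': depth seq [1 2 1 2 1 0 1 2 1 0 1 2 3 2 3 4 3 2 1 0 1 2 1 0 1 2 3 2 1 2 1 0 1 2 1 2 1 0 1 0 1 0]
  -> pairs=21 depth=4 groups=8 -> no
String 2 '{{{{{{}}}}}{}{}{}{}{}{}{}{}{}{}{}{}{}}{}{}{}': depth seq [1 2 3 4 5 6 5 4 3 2 1 2 1 2 1 2 1 2 1 2 1 2 1 2 1 2 1 2 1 2 1 2 1 2 1 2 1 0 1 0 1 0 1 0]
  -> pairs=22 depth=6 groups=4 -> yes
String 3 '{}{}{{}{}{}}{}{{}}{}{{{}{}{}}{}}{}{}{{}{{}}{}}': depth seq [1 0 1 0 1 2 1 2 1 2 1 0 1 0 1 2 1 0 1 0 1 2 3 2 3 2 3 2 1 2 1 0 1 0 1 0 1 2 1 2 3 2 1 2 1 0]
  -> pairs=23 depth=3 groups=10 -> no
String 4 '{{{}{}}{}{}{{}{}}}{{}{}}{}{}{}{{}}{}{}{{{}}{}}{}': depth seq [1 2 3 2 3 2 1 2 1 2 1 2 3 2 3 2 1 0 1 2 1 2 1 0 1 0 1 0 1 0 1 2 1 0 1 0 1 0 1 2 3 2 1 2 1 0 1 0]
  -> pairs=24 depth=3 groups=10 -> no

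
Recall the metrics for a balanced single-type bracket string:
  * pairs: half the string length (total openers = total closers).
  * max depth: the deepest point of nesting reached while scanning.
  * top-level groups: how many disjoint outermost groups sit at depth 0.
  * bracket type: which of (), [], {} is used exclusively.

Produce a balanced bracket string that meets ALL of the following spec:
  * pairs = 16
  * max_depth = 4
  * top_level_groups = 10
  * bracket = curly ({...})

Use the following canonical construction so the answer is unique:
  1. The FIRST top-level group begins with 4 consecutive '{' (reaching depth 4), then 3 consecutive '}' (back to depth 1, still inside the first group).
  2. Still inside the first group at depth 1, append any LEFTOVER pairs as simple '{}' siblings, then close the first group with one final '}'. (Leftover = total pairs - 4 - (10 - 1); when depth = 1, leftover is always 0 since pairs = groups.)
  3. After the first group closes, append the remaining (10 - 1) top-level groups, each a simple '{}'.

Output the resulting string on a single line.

Spec: pairs=16 depth=4 groups=10
Leftover pairs = 16 - 4 - (10-1) = 3
First group: deep chain of depth 4 + 3 sibling pairs
Remaining 9 groups: simple '{}' each

Answer: {{{{}}}{}{}{}}{}{}{}{}{}{}{}{}{}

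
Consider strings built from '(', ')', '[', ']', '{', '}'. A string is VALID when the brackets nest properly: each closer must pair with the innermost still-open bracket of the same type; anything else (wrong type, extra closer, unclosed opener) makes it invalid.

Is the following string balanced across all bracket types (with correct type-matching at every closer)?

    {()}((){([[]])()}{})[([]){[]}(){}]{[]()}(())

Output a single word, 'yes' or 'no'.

pos 0: push '{'; stack = {
pos 1: push '('; stack = {(
pos 2: ')' matches '('; pop; stack = {
pos 3: '}' matches '{'; pop; stack = (empty)
pos 4: push '('; stack = (
pos 5: push '('; stack = ((
pos 6: ')' matches '('; pop; stack = (
pos 7: push '{'; stack = ({
pos 8: push '('; stack = ({(
pos 9: push '['; stack = ({([
pos 10: push '['; stack = ({([[
pos 11: ']' matches '['; pop; stack = ({([
pos 12: ']' matches '['; pop; stack = ({(
pos 13: ')' matches '('; pop; stack = ({
pos 14: push '('; stack = ({(
pos 15: ')' matches '('; pop; stack = ({
pos 16: '}' matches '{'; pop; stack = (
pos 17: push '{'; stack = ({
pos 18: '}' matches '{'; pop; stack = (
pos 19: ')' matches '('; pop; stack = (empty)
pos 20: push '['; stack = [
pos 21: push '('; stack = [(
pos 22: push '['; stack = [([
pos 23: ']' matches '['; pop; stack = [(
pos 24: ')' matches '('; pop; stack = [
pos 25: push '{'; stack = [{
pos 26: push '['; stack = [{[
pos 27: ']' matches '['; pop; stack = [{
pos 28: '}' matches '{'; pop; stack = [
pos 29: push '('; stack = [(
pos 30: ')' matches '('; pop; stack = [
pos 31: push '{'; stack = [{
pos 32: '}' matches '{'; pop; stack = [
pos 33: ']' matches '['; pop; stack = (empty)
pos 34: push '{'; stack = {
pos 35: push '['; stack = {[
pos 36: ']' matches '['; pop; stack = {
pos 37: push '('; stack = {(
pos 38: ')' matches '('; pop; stack = {
pos 39: '}' matches '{'; pop; stack = (empty)
pos 40: push '('; stack = (
pos 41: push '('; stack = ((
pos 42: ')' matches '('; pop; stack = (
pos 43: ')' matches '('; pop; stack = (empty)
end: stack empty → VALID
Verdict: properly nested → yes

Answer: yes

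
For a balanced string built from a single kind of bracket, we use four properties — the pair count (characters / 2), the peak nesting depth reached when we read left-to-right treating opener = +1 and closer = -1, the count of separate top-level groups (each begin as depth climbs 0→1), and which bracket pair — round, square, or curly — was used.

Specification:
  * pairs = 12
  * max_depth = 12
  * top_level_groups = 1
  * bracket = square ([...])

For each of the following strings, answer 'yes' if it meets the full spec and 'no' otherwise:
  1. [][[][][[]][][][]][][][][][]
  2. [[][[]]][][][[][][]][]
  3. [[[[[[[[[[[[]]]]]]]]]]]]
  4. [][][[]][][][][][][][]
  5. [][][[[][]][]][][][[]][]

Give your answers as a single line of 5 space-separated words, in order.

String 1 '[][[][][[]][][][]][][][][][]': depth seq [1 0 1 2 1 2 1 2 3 2 1 2 1 2 1 2 1 0 1 0 1 0 1 0 1 0 1 0]
  -> pairs=14 depth=3 groups=7 -> no
String 2 '[[][[]]][][][[][][]][]': depth seq [1 2 1 2 3 2 1 0 1 0 1 0 1 2 1 2 1 2 1 0 1 0]
  -> pairs=11 depth=3 groups=5 -> no
String 3 '[[[[[[[[[[[[]]]]]]]]]]]]': depth seq [1 2 3 4 5 6 7 8 9 10 11 12 11 10 9 8 7 6 5 4 3 2 1 0]
  -> pairs=12 depth=12 groups=1 -> yes
String 4 '[][][[]][][][][][][][]': depth seq [1 0 1 0 1 2 1 0 1 0 1 0 1 0 1 0 1 0 1 0 1 0]
  -> pairs=11 depth=2 groups=10 -> no
String 5 '[][][[[][]][]][][][[]][]': depth seq [1 0 1 0 1 2 3 2 3 2 1 2 1 0 1 0 1 0 1 2 1 0 1 0]
  -> pairs=12 depth=3 groups=7 -> no

Answer: no no yes no no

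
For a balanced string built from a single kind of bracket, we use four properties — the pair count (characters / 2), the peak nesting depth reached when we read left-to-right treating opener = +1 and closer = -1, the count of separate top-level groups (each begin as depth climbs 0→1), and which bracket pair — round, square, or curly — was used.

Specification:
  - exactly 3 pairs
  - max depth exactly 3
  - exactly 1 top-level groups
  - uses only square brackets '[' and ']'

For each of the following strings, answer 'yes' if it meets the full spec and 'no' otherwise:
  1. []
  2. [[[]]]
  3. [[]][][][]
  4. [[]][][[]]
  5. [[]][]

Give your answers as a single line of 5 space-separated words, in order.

String 1 '[]': depth seq [1 0]
  -> pairs=1 depth=1 groups=1 -> no
String 2 '[[[]]]': depth seq [1 2 3 2 1 0]
  -> pairs=3 depth=3 groups=1 -> yes
String 3 '[[]][][][]': depth seq [1 2 1 0 1 0 1 0 1 0]
  -> pairs=5 depth=2 groups=4 -> no
String 4 '[[]][][[]]': depth seq [1 2 1 0 1 0 1 2 1 0]
  -> pairs=5 depth=2 groups=3 -> no
String 5 '[[]][]': depth seq [1 2 1 0 1 0]
  -> pairs=3 depth=2 groups=2 -> no

Answer: no yes no no no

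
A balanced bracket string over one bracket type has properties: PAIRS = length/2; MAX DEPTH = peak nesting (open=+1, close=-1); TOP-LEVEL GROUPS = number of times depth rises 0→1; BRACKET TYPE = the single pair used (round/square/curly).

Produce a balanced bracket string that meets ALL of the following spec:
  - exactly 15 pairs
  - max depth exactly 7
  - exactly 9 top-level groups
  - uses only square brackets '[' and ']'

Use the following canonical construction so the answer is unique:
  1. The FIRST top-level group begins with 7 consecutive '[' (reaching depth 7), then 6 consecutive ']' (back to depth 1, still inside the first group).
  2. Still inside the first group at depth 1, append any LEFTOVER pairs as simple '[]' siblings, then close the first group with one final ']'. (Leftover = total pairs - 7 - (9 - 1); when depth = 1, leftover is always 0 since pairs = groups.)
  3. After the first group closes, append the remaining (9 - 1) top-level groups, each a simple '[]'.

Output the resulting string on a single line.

Spec: pairs=15 depth=7 groups=9
Leftover pairs = 15 - 7 - (9-1) = 0
First group: deep chain of depth 7 + 0 sibling pairs
Remaining 8 groups: simple '[]' each

Answer: [[[[[[[]]]]]]][][][][][][][][]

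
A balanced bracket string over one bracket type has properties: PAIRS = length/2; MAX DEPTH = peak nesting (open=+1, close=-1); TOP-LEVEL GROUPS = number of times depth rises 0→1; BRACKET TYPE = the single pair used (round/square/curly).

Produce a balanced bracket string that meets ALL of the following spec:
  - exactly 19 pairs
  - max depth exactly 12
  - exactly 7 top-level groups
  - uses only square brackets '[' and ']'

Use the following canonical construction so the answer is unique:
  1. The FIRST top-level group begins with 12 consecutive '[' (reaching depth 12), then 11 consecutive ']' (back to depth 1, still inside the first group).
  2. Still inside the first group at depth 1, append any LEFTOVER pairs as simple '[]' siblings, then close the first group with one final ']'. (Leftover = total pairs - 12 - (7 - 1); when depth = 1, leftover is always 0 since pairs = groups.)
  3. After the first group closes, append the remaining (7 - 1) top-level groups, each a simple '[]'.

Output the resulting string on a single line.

Spec: pairs=19 depth=12 groups=7
Leftover pairs = 19 - 12 - (7-1) = 1
First group: deep chain of depth 12 + 1 sibling pairs
Remaining 6 groups: simple '[]' each

Answer: [[[[[[[[[[[[]]]]]]]]]]][]][][][][][][]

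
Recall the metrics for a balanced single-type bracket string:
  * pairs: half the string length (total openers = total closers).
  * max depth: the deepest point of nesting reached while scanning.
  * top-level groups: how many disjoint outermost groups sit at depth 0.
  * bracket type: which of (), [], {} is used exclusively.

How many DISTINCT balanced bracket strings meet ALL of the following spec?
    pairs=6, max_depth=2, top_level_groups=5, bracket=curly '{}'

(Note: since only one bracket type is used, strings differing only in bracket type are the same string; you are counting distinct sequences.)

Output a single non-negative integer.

Spec: pairs=6 depth=2 groups=5
Count(depth <= 2) = 5
Count(depth <= 1) = 0
Count(depth == 2) = 5 - 0 = 5

Answer: 5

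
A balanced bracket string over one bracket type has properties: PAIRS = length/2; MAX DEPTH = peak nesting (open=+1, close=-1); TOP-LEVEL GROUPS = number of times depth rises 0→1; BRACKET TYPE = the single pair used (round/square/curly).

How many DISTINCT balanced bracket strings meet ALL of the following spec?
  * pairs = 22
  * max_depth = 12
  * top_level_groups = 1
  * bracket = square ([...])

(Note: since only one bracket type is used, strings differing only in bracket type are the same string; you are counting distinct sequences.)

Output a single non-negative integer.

Spec: pairs=22 depth=12 groups=1
Count(depth <= 12) = 24229457252
Count(depth <= 11) = 23768577482
Count(depth == 12) = 24229457252 - 23768577482 = 460879770

Answer: 460879770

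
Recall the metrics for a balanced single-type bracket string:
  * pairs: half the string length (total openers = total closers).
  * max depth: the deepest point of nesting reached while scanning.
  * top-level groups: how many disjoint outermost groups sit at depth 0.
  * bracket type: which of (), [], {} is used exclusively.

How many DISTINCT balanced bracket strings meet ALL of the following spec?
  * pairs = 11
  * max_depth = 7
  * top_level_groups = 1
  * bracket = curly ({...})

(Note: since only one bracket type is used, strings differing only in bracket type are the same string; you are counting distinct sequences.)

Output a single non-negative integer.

Answer: 1975

Derivation:
Spec: pairs=11 depth=7 groups=1
Count(depth <= 7) = 16016
Count(depth <= 6) = 14041
Count(depth == 7) = 16016 - 14041 = 1975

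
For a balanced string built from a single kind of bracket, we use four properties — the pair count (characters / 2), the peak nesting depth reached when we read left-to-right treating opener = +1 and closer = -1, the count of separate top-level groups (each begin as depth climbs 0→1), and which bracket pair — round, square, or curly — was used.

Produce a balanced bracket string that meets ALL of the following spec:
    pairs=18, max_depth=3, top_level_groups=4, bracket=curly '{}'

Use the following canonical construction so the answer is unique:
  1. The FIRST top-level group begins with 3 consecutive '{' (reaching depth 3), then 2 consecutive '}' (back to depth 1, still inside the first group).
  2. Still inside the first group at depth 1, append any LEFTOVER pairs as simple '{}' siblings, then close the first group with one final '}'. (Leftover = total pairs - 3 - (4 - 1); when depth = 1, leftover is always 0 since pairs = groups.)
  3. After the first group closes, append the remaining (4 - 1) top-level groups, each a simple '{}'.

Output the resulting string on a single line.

Answer: {{{}}{}{}{}{}{}{}{}{}{}{}{}{}}{}{}{}

Derivation:
Spec: pairs=18 depth=3 groups=4
Leftover pairs = 18 - 3 - (4-1) = 12
First group: deep chain of depth 3 + 12 sibling pairs
Remaining 3 groups: simple '{}' each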